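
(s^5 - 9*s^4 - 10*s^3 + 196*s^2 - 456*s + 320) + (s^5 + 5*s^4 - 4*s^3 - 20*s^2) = 2*s^5 - 4*s^4 - 14*s^3 + 176*s^2 - 456*s + 320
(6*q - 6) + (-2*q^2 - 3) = -2*q^2 + 6*q - 9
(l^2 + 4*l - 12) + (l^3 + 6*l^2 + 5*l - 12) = l^3 + 7*l^2 + 9*l - 24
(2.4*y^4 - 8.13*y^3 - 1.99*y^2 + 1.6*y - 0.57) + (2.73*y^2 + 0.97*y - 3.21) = 2.4*y^4 - 8.13*y^3 + 0.74*y^2 + 2.57*y - 3.78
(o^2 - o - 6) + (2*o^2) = 3*o^2 - o - 6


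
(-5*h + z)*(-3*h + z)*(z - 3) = 15*h^2*z - 45*h^2 - 8*h*z^2 + 24*h*z + z^3 - 3*z^2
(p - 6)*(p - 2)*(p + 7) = p^3 - p^2 - 44*p + 84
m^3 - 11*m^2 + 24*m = m*(m - 8)*(m - 3)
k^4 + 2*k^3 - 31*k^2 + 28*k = k*(k - 4)*(k - 1)*(k + 7)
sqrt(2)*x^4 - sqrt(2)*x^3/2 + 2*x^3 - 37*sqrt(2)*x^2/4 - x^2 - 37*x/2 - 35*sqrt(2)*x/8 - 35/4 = (x - 7/2)*(x + 5/2)*(x + sqrt(2))*(sqrt(2)*x + sqrt(2)/2)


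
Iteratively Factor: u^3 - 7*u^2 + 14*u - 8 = (u - 1)*(u^2 - 6*u + 8) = (u - 4)*(u - 1)*(u - 2)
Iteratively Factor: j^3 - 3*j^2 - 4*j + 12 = (j - 2)*(j^2 - j - 6) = (j - 3)*(j - 2)*(j + 2)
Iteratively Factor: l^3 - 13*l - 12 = (l + 1)*(l^2 - l - 12) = (l - 4)*(l + 1)*(l + 3)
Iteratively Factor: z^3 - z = (z - 1)*(z^2 + z) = (z - 1)*(z + 1)*(z)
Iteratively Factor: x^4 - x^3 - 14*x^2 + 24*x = (x)*(x^3 - x^2 - 14*x + 24) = x*(x - 3)*(x^2 + 2*x - 8) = x*(x - 3)*(x - 2)*(x + 4)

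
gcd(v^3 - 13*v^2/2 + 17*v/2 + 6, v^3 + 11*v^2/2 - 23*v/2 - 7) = v + 1/2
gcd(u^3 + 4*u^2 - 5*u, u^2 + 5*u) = u^2 + 5*u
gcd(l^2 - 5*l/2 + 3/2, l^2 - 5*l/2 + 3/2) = l^2 - 5*l/2 + 3/2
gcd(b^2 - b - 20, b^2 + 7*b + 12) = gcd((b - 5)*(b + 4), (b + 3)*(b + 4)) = b + 4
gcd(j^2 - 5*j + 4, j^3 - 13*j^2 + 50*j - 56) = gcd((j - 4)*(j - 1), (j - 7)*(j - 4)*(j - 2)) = j - 4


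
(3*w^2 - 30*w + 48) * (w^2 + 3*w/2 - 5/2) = 3*w^4 - 51*w^3/2 - 9*w^2/2 + 147*w - 120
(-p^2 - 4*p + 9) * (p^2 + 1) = -p^4 - 4*p^3 + 8*p^2 - 4*p + 9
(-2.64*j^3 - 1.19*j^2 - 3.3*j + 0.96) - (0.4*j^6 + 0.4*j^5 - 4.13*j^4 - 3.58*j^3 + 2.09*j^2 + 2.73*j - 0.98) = -0.4*j^6 - 0.4*j^5 + 4.13*j^4 + 0.94*j^3 - 3.28*j^2 - 6.03*j + 1.94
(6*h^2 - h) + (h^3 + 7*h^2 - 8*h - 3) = h^3 + 13*h^2 - 9*h - 3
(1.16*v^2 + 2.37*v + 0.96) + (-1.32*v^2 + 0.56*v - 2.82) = -0.16*v^2 + 2.93*v - 1.86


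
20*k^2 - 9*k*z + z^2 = (-5*k + z)*(-4*k + z)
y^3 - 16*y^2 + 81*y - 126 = (y - 7)*(y - 6)*(y - 3)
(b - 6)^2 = b^2 - 12*b + 36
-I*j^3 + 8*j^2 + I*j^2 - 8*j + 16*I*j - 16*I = (j + 4*I)^2*(-I*j + I)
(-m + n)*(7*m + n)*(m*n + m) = -7*m^3*n - 7*m^3 + 6*m^2*n^2 + 6*m^2*n + m*n^3 + m*n^2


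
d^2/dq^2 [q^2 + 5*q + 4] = 2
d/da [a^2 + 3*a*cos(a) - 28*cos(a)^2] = -3*a*sin(a) + 2*a + 28*sin(2*a) + 3*cos(a)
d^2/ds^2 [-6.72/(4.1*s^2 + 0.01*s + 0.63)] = (225.9264*s^2 + 0.55104*s - 6.72*(8.2*s + 0.01)*(16.4*s + 0.02) + 34.71552)/(4.1*s^2 + 0.01*s + 0.63)^3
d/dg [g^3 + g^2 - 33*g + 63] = 3*g^2 + 2*g - 33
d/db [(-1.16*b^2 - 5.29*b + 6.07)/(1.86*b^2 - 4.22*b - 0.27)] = (14.7346*b^2 - 21.954*b + 27.0437)/(3.4596*b^4 - 15.6984*b^3 + 16.804*b^2 + 2.2788*b + 0.0729)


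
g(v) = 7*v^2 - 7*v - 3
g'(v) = 14*v - 7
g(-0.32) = -0.04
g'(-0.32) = -11.48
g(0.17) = -3.99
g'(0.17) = -4.62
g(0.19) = -4.08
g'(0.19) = -4.34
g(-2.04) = 40.41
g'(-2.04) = -35.56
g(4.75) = 121.69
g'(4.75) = 59.50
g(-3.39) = 101.17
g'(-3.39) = -54.46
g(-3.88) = 129.54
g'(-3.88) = -61.32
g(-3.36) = 99.55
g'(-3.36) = -54.04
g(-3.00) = 81.00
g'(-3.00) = -49.00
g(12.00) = 921.00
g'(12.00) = 161.00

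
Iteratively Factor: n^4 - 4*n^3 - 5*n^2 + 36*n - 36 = (n - 2)*(n^3 - 2*n^2 - 9*n + 18) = (n - 2)^2*(n^2 - 9) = (n - 3)*(n - 2)^2*(n + 3)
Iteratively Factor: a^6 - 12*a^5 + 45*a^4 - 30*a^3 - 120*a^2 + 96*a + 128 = (a - 4)*(a^5 - 8*a^4 + 13*a^3 + 22*a^2 - 32*a - 32) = (a - 4)^2*(a^4 - 4*a^3 - 3*a^2 + 10*a + 8) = (a - 4)^2*(a - 2)*(a^3 - 2*a^2 - 7*a - 4) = (a - 4)^3*(a - 2)*(a^2 + 2*a + 1) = (a - 4)^3*(a - 2)*(a + 1)*(a + 1)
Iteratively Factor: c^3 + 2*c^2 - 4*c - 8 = (c - 2)*(c^2 + 4*c + 4) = (c - 2)*(c + 2)*(c + 2)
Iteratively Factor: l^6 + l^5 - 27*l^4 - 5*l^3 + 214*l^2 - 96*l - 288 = (l - 2)*(l^5 + 3*l^4 - 21*l^3 - 47*l^2 + 120*l + 144) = (l - 3)*(l - 2)*(l^4 + 6*l^3 - 3*l^2 - 56*l - 48) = (l - 3)*(l - 2)*(l + 4)*(l^3 + 2*l^2 - 11*l - 12) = (l - 3)^2*(l - 2)*(l + 4)*(l^2 + 5*l + 4) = (l - 3)^2*(l - 2)*(l + 1)*(l + 4)*(l + 4)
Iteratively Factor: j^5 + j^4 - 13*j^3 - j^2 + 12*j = (j - 3)*(j^4 + 4*j^3 - j^2 - 4*j) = (j - 3)*(j - 1)*(j^3 + 5*j^2 + 4*j) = (j - 3)*(j - 1)*(j + 4)*(j^2 + j) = j*(j - 3)*(j - 1)*(j + 4)*(j + 1)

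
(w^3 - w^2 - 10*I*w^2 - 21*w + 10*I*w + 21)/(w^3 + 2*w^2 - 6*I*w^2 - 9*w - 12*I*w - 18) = (w^2 - w*(1 + 7*I) + 7*I)/(w^2 + w*(2 - 3*I) - 6*I)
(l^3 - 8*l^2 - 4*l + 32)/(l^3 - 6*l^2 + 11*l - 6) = (l^2 - 6*l - 16)/(l^2 - 4*l + 3)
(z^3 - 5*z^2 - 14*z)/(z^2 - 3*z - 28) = z*(z + 2)/(z + 4)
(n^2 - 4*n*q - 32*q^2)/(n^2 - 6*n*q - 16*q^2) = (n + 4*q)/(n + 2*q)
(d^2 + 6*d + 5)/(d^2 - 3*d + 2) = (d^2 + 6*d + 5)/(d^2 - 3*d + 2)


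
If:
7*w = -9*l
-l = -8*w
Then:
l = 0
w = 0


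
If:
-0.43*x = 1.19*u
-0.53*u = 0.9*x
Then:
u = 0.00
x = 0.00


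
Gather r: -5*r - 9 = -5*r - 9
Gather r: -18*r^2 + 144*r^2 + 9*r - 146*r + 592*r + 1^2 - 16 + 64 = 126*r^2 + 455*r + 49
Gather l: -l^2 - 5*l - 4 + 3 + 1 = -l^2 - 5*l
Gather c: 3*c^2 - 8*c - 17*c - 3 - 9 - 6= 3*c^2 - 25*c - 18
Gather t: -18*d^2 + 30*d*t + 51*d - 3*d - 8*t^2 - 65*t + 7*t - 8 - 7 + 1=-18*d^2 + 48*d - 8*t^2 + t*(30*d - 58) - 14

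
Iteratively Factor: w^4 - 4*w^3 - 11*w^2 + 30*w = (w - 2)*(w^3 - 2*w^2 - 15*w) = w*(w - 2)*(w^2 - 2*w - 15) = w*(w - 5)*(w - 2)*(w + 3)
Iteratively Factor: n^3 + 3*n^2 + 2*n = (n)*(n^2 + 3*n + 2) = n*(n + 2)*(n + 1)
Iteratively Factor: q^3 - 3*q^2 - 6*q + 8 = (q - 1)*(q^2 - 2*q - 8) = (q - 1)*(q + 2)*(q - 4)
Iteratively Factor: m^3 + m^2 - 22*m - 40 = (m + 4)*(m^2 - 3*m - 10) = (m - 5)*(m + 4)*(m + 2)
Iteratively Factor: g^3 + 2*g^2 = (g)*(g^2 + 2*g) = g*(g + 2)*(g)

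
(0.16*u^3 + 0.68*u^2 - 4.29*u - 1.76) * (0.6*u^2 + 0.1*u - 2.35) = 0.096*u^5 + 0.424*u^4 - 2.882*u^3 - 3.083*u^2 + 9.9055*u + 4.136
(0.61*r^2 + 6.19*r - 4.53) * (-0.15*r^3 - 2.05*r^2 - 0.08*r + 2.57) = -0.0915*r^5 - 2.179*r^4 - 12.0588*r^3 + 10.359*r^2 + 16.2707*r - 11.6421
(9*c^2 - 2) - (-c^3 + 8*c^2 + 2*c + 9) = c^3 + c^2 - 2*c - 11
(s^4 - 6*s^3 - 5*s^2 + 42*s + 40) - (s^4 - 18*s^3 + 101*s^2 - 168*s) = 12*s^3 - 106*s^2 + 210*s + 40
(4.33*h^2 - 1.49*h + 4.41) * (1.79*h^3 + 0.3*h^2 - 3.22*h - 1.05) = 7.7507*h^5 - 1.3681*h^4 - 6.4957*h^3 + 1.5743*h^2 - 12.6357*h - 4.6305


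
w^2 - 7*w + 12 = (w - 4)*(w - 3)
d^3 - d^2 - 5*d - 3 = (d - 3)*(d + 1)^2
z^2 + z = z*(z + 1)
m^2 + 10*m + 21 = (m + 3)*(m + 7)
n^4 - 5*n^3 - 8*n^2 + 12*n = n*(n - 6)*(n - 1)*(n + 2)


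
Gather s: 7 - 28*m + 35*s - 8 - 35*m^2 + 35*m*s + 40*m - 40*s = -35*m^2 + 12*m + s*(35*m - 5) - 1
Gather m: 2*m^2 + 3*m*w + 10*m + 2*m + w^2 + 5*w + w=2*m^2 + m*(3*w + 12) + w^2 + 6*w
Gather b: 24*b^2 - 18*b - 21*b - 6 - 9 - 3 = 24*b^2 - 39*b - 18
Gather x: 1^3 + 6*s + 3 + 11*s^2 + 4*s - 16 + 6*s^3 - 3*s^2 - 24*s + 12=6*s^3 + 8*s^2 - 14*s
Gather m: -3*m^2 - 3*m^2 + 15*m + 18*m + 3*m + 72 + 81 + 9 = -6*m^2 + 36*m + 162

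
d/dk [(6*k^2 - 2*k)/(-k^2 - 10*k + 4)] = 2*(-31*k^2 + 24*k - 4)/(k^4 + 20*k^3 + 92*k^2 - 80*k + 16)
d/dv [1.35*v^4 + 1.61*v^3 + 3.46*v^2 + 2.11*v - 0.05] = 5.4*v^3 + 4.83*v^2 + 6.92*v + 2.11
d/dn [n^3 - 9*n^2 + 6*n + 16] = 3*n^2 - 18*n + 6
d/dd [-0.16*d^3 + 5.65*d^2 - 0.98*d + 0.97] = -0.48*d^2 + 11.3*d - 0.98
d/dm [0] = 0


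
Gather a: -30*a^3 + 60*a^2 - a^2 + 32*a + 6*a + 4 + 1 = -30*a^3 + 59*a^2 + 38*a + 5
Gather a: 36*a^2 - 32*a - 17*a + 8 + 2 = 36*a^2 - 49*a + 10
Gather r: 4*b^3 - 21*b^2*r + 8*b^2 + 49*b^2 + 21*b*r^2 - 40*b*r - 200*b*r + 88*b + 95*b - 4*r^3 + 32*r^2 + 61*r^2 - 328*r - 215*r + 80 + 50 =4*b^3 + 57*b^2 + 183*b - 4*r^3 + r^2*(21*b + 93) + r*(-21*b^2 - 240*b - 543) + 130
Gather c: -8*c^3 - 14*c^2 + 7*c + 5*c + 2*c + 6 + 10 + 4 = -8*c^3 - 14*c^2 + 14*c + 20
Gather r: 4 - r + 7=11 - r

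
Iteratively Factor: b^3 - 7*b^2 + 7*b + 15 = (b - 5)*(b^2 - 2*b - 3) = (b - 5)*(b + 1)*(b - 3)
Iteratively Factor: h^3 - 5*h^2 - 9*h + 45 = (h + 3)*(h^2 - 8*h + 15) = (h - 3)*(h + 3)*(h - 5)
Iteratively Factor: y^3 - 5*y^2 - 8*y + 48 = (y - 4)*(y^2 - y - 12) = (y - 4)^2*(y + 3)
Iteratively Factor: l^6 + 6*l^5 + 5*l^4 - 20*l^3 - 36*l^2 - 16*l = (l + 1)*(l^5 + 5*l^4 - 20*l^2 - 16*l) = (l + 1)*(l + 4)*(l^4 + l^3 - 4*l^2 - 4*l) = (l + 1)^2*(l + 4)*(l^3 - 4*l) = (l + 1)^2*(l + 2)*(l + 4)*(l^2 - 2*l) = l*(l + 1)^2*(l + 2)*(l + 4)*(l - 2)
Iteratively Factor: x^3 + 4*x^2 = (x)*(x^2 + 4*x) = x^2*(x + 4)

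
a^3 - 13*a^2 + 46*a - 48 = (a - 8)*(a - 3)*(a - 2)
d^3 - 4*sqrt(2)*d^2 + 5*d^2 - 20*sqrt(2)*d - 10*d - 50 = (d + 5)*(d - 5*sqrt(2))*(d + sqrt(2))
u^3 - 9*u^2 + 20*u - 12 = (u - 6)*(u - 2)*(u - 1)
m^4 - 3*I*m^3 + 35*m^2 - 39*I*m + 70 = (m - 7*I)*(m - 2*I)*(m + I)*(m + 5*I)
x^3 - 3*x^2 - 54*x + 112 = (x - 8)*(x - 2)*(x + 7)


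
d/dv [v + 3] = 1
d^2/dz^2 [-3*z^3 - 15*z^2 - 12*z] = -18*z - 30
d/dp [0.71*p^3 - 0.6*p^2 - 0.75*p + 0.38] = 2.13*p^2 - 1.2*p - 0.75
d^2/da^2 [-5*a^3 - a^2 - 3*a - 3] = -30*a - 2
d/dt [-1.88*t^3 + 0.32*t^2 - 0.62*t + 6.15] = -5.64*t^2 + 0.64*t - 0.62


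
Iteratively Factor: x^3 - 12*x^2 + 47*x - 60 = (x - 4)*(x^2 - 8*x + 15) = (x - 5)*(x - 4)*(x - 3)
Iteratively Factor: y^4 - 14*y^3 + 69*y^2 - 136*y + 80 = (y - 4)*(y^3 - 10*y^2 + 29*y - 20) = (y - 5)*(y - 4)*(y^2 - 5*y + 4) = (y - 5)*(y - 4)*(y - 1)*(y - 4)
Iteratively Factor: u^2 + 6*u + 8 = (u + 4)*(u + 2)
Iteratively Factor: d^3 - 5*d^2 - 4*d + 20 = (d + 2)*(d^2 - 7*d + 10) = (d - 2)*(d + 2)*(d - 5)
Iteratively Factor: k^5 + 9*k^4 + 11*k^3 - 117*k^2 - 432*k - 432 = (k + 3)*(k^4 + 6*k^3 - 7*k^2 - 96*k - 144) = (k - 4)*(k + 3)*(k^3 + 10*k^2 + 33*k + 36) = (k - 4)*(k + 3)^2*(k^2 + 7*k + 12) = (k - 4)*(k + 3)^3*(k + 4)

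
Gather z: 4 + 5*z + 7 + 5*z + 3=10*z + 14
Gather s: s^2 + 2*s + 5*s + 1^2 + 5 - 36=s^2 + 7*s - 30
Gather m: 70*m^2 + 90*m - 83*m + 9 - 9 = 70*m^2 + 7*m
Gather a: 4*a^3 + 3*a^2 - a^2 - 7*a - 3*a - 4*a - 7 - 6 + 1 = 4*a^3 + 2*a^2 - 14*a - 12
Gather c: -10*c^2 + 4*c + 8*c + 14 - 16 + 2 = -10*c^2 + 12*c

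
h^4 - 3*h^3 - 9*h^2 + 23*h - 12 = (h - 4)*(h - 1)^2*(h + 3)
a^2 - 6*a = a*(a - 6)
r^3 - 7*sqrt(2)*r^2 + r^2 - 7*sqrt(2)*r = r*(r + 1)*(r - 7*sqrt(2))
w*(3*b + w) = 3*b*w + w^2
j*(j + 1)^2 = j^3 + 2*j^2 + j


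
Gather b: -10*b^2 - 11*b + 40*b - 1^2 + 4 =-10*b^2 + 29*b + 3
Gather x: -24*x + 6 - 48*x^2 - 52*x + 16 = -48*x^2 - 76*x + 22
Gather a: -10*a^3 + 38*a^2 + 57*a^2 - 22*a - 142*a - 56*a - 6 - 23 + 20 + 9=-10*a^3 + 95*a^2 - 220*a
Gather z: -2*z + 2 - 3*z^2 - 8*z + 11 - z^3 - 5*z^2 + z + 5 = -z^3 - 8*z^2 - 9*z + 18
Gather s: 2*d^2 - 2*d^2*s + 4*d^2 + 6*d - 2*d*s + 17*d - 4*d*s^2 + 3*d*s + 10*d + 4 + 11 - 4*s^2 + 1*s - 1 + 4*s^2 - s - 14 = 6*d^2 - 4*d*s^2 + 33*d + s*(-2*d^2 + d)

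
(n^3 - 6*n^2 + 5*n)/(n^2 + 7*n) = (n^2 - 6*n + 5)/(n + 7)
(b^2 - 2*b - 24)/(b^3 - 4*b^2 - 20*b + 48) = 1/(b - 2)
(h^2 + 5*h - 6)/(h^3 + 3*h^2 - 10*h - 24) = (h^2 + 5*h - 6)/(h^3 + 3*h^2 - 10*h - 24)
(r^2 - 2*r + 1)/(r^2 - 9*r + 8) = (r - 1)/(r - 8)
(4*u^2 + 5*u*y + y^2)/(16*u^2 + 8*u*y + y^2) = (u + y)/(4*u + y)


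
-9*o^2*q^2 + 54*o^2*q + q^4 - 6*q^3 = q*(-3*o + q)*(3*o + q)*(q - 6)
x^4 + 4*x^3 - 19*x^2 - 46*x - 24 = (x - 4)*(x + 1)^2*(x + 6)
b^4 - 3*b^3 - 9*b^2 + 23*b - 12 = (b - 4)*(b - 1)^2*(b + 3)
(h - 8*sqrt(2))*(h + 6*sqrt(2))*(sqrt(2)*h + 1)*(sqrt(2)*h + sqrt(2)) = 2*h^4 - 3*sqrt(2)*h^3 + 2*h^3 - 196*h^2 - 3*sqrt(2)*h^2 - 196*h - 96*sqrt(2)*h - 96*sqrt(2)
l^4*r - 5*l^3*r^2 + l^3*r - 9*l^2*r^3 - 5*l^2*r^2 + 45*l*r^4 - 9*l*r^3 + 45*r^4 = (l - 5*r)*(l - 3*r)*(l + 3*r)*(l*r + r)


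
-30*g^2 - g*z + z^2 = (-6*g + z)*(5*g + z)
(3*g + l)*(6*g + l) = 18*g^2 + 9*g*l + l^2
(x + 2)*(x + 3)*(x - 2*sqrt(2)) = x^3 - 2*sqrt(2)*x^2 + 5*x^2 - 10*sqrt(2)*x + 6*x - 12*sqrt(2)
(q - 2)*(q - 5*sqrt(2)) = q^2 - 5*sqrt(2)*q - 2*q + 10*sqrt(2)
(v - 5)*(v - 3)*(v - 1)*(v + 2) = v^4 - 7*v^3 + 5*v^2 + 31*v - 30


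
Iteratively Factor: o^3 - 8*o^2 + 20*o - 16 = (o - 2)*(o^2 - 6*o + 8) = (o - 2)^2*(o - 4)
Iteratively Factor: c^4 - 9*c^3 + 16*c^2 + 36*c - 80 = (c - 5)*(c^3 - 4*c^2 - 4*c + 16) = (c - 5)*(c + 2)*(c^2 - 6*c + 8) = (c - 5)*(c - 2)*(c + 2)*(c - 4)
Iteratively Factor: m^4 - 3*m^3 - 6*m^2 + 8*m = (m)*(m^3 - 3*m^2 - 6*m + 8) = m*(m + 2)*(m^2 - 5*m + 4) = m*(m - 1)*(m + 2)*(m - 4)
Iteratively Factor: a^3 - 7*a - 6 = (a + 1)*(a^2 - a - 6) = (a + 1)*(a + 2)*(a - 3)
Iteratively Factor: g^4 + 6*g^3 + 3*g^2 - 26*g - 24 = (g + 1)*(g^3 + 5*g^2 - 2*g - 24) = (g - 2)*(g + 1)*(g^2 + 7*g + 12) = (g - 2)*(g + 1)*(g + 3)*(g + 4)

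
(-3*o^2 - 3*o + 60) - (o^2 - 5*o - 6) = -4*o^2 + 2*o + 66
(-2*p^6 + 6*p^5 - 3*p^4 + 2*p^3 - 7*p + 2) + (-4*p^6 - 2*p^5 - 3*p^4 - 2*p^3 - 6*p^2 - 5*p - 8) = -6*p^6 + 4*p^5 - 6*p^4 - 6*p^2 - 12*p - 6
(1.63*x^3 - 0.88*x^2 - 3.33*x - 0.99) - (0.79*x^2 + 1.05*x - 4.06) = 1.63*x^3 - 1.67*x^2 - 4.38*x + 3.07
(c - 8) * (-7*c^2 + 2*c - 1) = -7*c^3 + 58*c^2 - 17*c + 8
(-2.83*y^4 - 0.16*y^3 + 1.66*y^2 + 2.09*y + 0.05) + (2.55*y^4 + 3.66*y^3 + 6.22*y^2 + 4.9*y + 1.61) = -0.28*y^4 + 3.5*y^3 + 7.88*y^2 + 6.99*y + 1.66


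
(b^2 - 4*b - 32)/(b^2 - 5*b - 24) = (b + 4)/(b + 3)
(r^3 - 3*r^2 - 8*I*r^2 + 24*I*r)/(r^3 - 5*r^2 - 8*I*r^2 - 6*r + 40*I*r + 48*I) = r*(r - 3)/(r^2 - 5*r - 6)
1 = 1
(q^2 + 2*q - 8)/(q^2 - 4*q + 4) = (q + 4)/(q - 2)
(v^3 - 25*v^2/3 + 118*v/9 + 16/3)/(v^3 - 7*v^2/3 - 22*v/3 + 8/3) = (9*v^3 - 75*v^2 + 118*v + 48)/(3*(3*v^3 - 7*v^2 - 22*v + 8))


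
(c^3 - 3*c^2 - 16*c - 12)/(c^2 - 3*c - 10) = (c^2 - 5*c - 6)/(c - 5)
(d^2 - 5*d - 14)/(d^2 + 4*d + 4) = (d - 7)/(d + 2)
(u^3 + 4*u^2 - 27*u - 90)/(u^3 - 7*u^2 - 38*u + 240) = (u + 3)/(u - 8)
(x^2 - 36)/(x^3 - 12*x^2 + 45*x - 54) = (x + 6)/(x^2 - 6*x + 9)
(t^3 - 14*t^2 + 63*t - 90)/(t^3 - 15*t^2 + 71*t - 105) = (t - 6)/(t - 7)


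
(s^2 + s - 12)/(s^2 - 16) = (s - 3)/(s - 4)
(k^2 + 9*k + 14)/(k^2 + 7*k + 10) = (k + 7)/(k + 5)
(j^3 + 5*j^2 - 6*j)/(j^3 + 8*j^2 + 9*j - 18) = j/(j + 3)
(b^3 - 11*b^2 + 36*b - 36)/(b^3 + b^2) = (b^3 - 11*b^2 + 36*b - 36)/(b^2*(b + 1))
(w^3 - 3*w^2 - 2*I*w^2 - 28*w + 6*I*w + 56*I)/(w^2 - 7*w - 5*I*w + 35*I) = (w^2 + 2*w*(2 - I) - 8*I)/(w - 5*I)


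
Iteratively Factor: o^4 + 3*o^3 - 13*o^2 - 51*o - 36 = (o + 3)*(o^3 - 13*o - 12) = (o - 4)*(o + 3)*(o^2 + 4*o + 3) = (o - 4)*(o + 1)*(o + 3)*(o + 3)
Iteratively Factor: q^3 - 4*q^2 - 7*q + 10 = (q + 2)*(q^2 - 6*q + 5) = (q - 5)*(q + 2)*(q - 1)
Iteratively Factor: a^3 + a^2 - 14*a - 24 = (a + 3)*(a^2 - 2*a - 8) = (a + 2)*(a + 3)*(a - 4)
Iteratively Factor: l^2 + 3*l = (l)*(l + 3)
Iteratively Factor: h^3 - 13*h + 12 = (h - 3)*(h^2 + 3*h - 4) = (h - 3)*(h - 1)*(h + 4)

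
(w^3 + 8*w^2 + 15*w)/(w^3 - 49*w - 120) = w/(w - 8)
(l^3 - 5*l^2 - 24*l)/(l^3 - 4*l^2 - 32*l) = (l + 3)/(l + 4)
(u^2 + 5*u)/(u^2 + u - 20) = u/(u - 4)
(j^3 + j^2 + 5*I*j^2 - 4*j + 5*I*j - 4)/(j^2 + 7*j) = (j^3 + j^2*(1 + 5*I) + j*(-4 + 5*I) - 4)/(j*(j + 7))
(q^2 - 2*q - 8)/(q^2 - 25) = (q^2 - 2*q - 8)/(q^2 - 25)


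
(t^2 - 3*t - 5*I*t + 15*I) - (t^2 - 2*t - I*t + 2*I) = -t - 4*I*t + 13*I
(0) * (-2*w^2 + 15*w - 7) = 0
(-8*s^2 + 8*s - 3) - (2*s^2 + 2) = -10*s^2 + 8*s - 5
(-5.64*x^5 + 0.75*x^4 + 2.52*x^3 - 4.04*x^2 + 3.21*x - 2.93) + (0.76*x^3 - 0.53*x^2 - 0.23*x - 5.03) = -5.64*x^5 + 0.75*x^4 + 3.28*x^3 - 4.57*x^2 + 2.98*x - 7.96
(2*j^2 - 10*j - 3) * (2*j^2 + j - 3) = 4*j^4 - 18*j^3 - 22*j^2 + 27*j + 9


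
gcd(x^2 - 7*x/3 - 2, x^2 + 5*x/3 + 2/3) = x + 2/3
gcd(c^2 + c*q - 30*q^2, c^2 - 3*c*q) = 1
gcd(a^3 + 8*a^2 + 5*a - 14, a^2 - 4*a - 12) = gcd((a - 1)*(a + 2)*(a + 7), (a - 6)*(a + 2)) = a + 2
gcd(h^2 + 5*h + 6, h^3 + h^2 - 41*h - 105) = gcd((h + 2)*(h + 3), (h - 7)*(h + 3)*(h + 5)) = h + 3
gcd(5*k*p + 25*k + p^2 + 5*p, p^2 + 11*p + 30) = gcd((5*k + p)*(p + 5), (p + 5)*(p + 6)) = p + 5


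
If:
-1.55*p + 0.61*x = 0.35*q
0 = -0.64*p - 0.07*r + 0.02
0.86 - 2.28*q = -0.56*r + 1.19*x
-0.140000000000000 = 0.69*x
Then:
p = -0.42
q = 1.49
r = 4.08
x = -0.20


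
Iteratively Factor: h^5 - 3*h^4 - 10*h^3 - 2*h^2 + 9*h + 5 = (h - 1)*(h^4 - 2*h^3 - 12*h^2 - 14*h - 5) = (h - 1)*(h + 1)*(h^3 - 3*h^2 - 9*h - 5) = (h - 5)*(h - 1)*(h + 1)*(h^2 + 2*h + 1) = (h - 5)*(h - 1)*(h + 1)^2*(h + 1)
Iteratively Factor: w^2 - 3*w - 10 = (w - 5)*(w + 2)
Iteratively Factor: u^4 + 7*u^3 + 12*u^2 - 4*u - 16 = (u - 1)*(u^3 + 8*u^2 + 20*u + 16) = (u - 1)*(u + 4)*(u^2 + 4*u + 4) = (u - 1)*(u + 2)*(u + 4)*(u + 2)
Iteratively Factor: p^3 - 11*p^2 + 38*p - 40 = (p - 2)*(p^2 - 9*p + 20) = (p - 4)*(p - 2)*(p - 5)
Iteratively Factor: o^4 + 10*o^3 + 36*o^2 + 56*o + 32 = (o + 2)*(o^3 + 8*o^2 + 20*o + 16) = (o + 2)^2*(o^2 + 6*o + 8) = (o + 2)^2*(o + 4)*(o + 2)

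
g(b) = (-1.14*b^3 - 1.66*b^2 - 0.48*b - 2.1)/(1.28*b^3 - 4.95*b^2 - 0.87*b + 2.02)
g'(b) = (-3.84*b^2 + 9.9*b + 0.87)*(-1.14*b^3 - 1.66*b^2 - 0.48*b - 2.1)/(1.28*b^3 - 4.95*b^2 - 0.87*b + 2.02)^2 + (-3.42*b^2 - 3.32*b - 0.48)/(1.28*b^3 - 4.95*b^2 - 0.87*b + 2.02) = (-8.88178419700125e-16*b^5 + 7.7678*b^4 + 3.2124*b^3 + 0.2238*b^2 - 27.4964*b - 2.7966)/(1.6384*b^6 - 12.672*b^5 + 22.2753*b^4 + 13.7842*b^3 - 19.2411*b^2 - 3.5148*b + 4.0804)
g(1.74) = 1.81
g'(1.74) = 0.64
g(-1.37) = 0.17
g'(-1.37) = 0.62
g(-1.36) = 0.18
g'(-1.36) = 0.64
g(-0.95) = 0.80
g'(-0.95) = 3.67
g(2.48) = 2.79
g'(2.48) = 2.23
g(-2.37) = -0.12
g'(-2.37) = 0.16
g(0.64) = 14.80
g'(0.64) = -346.92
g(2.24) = 2.34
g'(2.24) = 1.56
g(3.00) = 4.66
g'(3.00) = 5.65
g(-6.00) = -0.42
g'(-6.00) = 0.05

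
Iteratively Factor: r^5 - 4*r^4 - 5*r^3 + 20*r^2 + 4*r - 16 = (r + 2)*(r^4 - 6*r^3 + 7*r^2 + 6*r - 8) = (r - 4)*(r + 2)*(r^3 - 2*r^2 - r + 2) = (r - 4)*(r - 1)*(r + 2)*(r^2 - r - 2) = (r - 4)*(r - 2)*(r - 1)*(r + 2)*(r + 1)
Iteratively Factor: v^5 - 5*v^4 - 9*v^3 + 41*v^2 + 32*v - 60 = (v + 2)*(v^4 - 7*v^3 + 5*v^2 + 31*v - 30) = (v - 5)*(v + 2)*(v^3 - 2*v^2 - 5*v + 6) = (v - 5)*(v - 3)*(v + 2)*(v^2 + v - 2) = (v - 5)*(v - 3)*(v + 2)^2*(v - 1)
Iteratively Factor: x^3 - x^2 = (x)*(x^2 - x) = x^2*(x - 1)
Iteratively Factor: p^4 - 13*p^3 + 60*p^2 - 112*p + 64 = (p - 4)*(p^3 - 9*p^2 + 24*p - 16) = (p - 4)*(p - 1)*(p^2 - 8*p + 16) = (p - 4)^2*(p - 1)*(p - 4)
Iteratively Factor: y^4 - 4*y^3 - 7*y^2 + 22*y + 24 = (y + 1)*(y^3 - 5*y^2 - 2*y + 24) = (y - 4)*(y + 1)*(y^2 - y - 6) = (y - 4)*(y - 3)*(y + 1)*(y + 2)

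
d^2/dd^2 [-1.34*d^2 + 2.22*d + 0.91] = -2.68000000000000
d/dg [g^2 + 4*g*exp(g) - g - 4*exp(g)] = 4*g*exp(g) + 2*g - 1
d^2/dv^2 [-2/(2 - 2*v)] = 2/(v - 1)^3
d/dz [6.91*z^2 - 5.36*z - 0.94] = 13.82*z - 5.36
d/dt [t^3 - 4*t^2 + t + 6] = 3*t^2 - 8*t + 1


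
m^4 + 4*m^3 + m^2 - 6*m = m*(m - 1)*(m + 2)*(m + 3)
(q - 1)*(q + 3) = q^2 + 2*q - 3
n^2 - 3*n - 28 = (n - 7)*(n + 4)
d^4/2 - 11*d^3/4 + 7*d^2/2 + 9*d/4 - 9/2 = (d/2 + 1/2)*(d - 3)*(d - 2)*(d - 3/2)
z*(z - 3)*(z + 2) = z^3 - z^2 - 6*z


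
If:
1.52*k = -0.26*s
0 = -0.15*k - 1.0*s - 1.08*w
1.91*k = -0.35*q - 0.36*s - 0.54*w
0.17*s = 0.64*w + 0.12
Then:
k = -0.03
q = 0.21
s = 0.16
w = -0.14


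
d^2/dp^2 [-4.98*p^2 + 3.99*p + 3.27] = -9.96000000000000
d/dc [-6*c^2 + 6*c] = 6 - 12*c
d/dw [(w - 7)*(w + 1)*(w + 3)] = 3*w^2 - 6*w - 25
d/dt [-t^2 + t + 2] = 1 - 2*t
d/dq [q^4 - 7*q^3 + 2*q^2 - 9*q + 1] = 4*q^3 - 21*q^2 + 4*q - 9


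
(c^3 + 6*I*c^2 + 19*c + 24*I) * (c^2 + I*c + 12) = c^5 + 7*I*c^4 + 25*c^3 + 115*I*c^2 + 204*c + 288*I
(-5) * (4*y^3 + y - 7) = -20*y^3 - 5*y + 35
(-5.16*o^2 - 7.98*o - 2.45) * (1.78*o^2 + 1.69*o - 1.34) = -9.1848*o^4 - 22.9248*o^3 - 10.9328*o^2 + 6.5527*o + 3.283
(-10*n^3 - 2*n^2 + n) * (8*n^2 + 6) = -80*n^5 - 16*n^4 - 52*n^3 - 12*n^2 + 6*n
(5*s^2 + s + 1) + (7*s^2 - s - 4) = 12*s^2 - 3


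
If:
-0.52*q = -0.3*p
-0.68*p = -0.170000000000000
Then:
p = 0.25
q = 0.14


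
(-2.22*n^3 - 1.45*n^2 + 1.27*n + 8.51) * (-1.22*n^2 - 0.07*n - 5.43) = 2.7084*n^5 + 1.9244*n^4 + 10.6067*n^3 - 2.5976*n^2 - 7.4918*n - 46.2093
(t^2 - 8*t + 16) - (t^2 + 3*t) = 16 - 11*t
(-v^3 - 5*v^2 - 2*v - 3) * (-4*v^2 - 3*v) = 4*v^5 + 23*v^4 + 23*v^3 + 18*v^2 + 9*v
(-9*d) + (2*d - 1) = -7*d - 1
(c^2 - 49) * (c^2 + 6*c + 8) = c^4 + 6*c^3 - 41*c^2 - 294*c - 392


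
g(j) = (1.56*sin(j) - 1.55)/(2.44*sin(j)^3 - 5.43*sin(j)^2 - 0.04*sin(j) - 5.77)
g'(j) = (1.56*sin(j) - 1.55)*(-7.32*sin(j)^2*cos(j) + 10.86*sin(j)*cos(j) + 0.04*cos(j))/(2.44*sin(j)^3 - 5.43*sin(j)^2 - 0.04*sin(j) - 5.77)^2 + 1.56*cos(j)/(2.44*sin(j)^3 - 5.43*sin(j)^2 - 0.04*sin(j) - 5.77)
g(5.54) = 0.29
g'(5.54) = 0.13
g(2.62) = 0.11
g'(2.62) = 0.25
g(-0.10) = 0.29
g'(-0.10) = -0.21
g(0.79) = 0.06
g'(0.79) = -0.16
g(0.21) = 0.20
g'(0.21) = -0.32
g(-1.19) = 0.24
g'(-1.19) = 0.07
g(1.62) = -0.00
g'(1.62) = 0.01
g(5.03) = 0.24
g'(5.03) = 0.06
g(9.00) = 0.14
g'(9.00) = 0.28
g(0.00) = 0.27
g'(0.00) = -0.27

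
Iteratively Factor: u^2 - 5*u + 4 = (u - 4)*(u - 1)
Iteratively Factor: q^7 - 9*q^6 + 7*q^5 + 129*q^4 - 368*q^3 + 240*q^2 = (q)*(q^6 - 9*q^5 + 7*q^4 + 129*q^3 - 368*q^2 + 240*q) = q*(q - 4)*(q^5 - 5*q^4 - 13*q^3 + 77*q^2 - 60*q) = q*(q - 4)*(q - 3)*(q^4 - 2*q^3 - 19*q^2 + 20*q) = q^2*(q - 4)*(q - 3)*(q^3 - 2*q^2 - 19*q + 20) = q^2*(q - 4)*(q - 3)*(q - 1)*(q^2 - q - 20) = q^2*(q - 5)*(q - 4)*(q - 3)*(q - 1)*(q + 4)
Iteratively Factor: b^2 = (b)*(b)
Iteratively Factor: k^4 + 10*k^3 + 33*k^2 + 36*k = (k + 3)*(k^3 + 7*k^2 + 12*k) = k*(k + 3)*(k^2 + 7*k + 12) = k*(k + 3)*(k + 4)*(k + 3)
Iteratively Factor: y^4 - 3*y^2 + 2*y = (y + 2)*(y^3 - 2*y^2 + y) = (y - 1)*(y + 2)*(y^2 - y) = y*(y - 1)*(y + 2)*(y - 1)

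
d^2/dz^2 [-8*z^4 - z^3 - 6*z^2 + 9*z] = -96*z^2 - 6*z - 12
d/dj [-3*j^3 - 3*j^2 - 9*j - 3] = -9*j^2 - 6*j - 9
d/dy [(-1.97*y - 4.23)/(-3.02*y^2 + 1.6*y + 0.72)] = (-5.9494*y^2 - 25.5492*y + 5.3496)/(9.1204*y^4 - 9.664*y^3 - 1.7888*y^2 + 2.304*y + 0.5184)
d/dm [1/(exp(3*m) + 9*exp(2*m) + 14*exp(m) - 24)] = (-3*exp(2*m) - 18*exp(m) - 14)*exp(m)/(exp(3*m) + 9*exp(2*m) + 14*exp(m) - 24)^2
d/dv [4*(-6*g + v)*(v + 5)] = -24*g + 8*v + 20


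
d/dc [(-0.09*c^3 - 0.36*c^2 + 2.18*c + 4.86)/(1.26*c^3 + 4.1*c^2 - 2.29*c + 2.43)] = (0.0846*c^4 - 5.0814*c^3 - 27.1405*c^2 - 41.6016*c + 16.4268)/(1.5876*c^6 + 10.332*c^5 + 11.0392*c^4 - 12.6544*c^3 + 25.1701*c^2 - 11.1294*c + 5.9049)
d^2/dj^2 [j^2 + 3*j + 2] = 2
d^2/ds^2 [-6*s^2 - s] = -12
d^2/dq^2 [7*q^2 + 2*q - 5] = 14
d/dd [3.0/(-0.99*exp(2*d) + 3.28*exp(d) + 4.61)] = (5.94*exp(d) - 9.84)*exp(d)/(-0.99*exp(2*d) + 3.28*exp(d) + 4.61)^2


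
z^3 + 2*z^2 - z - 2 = (z - 1)*(z + 1)*(z + 2)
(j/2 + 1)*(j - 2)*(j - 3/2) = j^3/2 - 3*j^2/4 - 2*j + 3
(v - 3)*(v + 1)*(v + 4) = v^3 + 2*v^2 - 11*v - 12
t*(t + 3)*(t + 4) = t^3 + 7*t^2 + 12*t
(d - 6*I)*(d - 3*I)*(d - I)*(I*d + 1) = I*d^4 + 11*d^3 - 37*I*d^2 - 45*d + 18*I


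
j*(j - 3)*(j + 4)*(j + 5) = j^4 + 6*j^3 - 7*j^2 - 60*j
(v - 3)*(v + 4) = v^2 + v - 12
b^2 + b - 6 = (b - 2)*(b + 3)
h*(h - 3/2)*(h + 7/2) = h^3 + 2*h^2 - 21*h/4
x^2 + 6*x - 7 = (x - 1)*(x + 7)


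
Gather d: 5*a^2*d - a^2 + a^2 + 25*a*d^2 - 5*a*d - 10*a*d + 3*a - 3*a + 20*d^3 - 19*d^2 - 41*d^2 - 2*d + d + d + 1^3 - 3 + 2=20*d^3 + d^2*(25*a - 60) + d*(5*a^2 - 15*a)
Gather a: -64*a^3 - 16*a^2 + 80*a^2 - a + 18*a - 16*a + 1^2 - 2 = -64*a^3 + 64*a^2 + a - 1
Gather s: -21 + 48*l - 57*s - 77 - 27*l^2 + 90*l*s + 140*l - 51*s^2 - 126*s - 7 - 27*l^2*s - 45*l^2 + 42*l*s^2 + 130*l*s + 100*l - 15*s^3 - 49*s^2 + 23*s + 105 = -72*l^2 + 288*l - 15*s^3 + s^2*(42*l - 100) + s*(-27*l^2 + 220*l - 160)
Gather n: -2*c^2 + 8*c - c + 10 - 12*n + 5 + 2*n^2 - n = -2*c^2 + 7*c + 2*n^2 - 13*n + 15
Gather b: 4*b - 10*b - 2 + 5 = 3 - 6*b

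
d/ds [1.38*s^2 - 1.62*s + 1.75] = 2.76*s - 1.62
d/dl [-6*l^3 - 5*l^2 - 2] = 2*l*(-9*l - 5)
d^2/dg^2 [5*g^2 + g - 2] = 10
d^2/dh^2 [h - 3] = 0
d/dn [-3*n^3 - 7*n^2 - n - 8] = -9*n^2 - 14*n - 1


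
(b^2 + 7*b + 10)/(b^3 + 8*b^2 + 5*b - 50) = (b + 2)/(b^2 + 3*b - 10)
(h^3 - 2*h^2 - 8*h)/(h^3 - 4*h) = (h - 4)/(h - 2)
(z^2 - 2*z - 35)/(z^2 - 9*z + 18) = (z^2 - 2*z - 35)/(z^2 - 9*z + 18)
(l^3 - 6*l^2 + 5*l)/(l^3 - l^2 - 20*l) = (l - 1)/(l + 4)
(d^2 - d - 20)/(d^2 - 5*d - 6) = (-d^2 + d + 20)/(-d^2 + 5*d + 6)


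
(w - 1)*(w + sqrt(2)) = w^2 - w + sqrt(2)*w - sqrt(2)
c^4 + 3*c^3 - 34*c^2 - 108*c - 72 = (c - 6)*(c + 1)*(c + 2)*(c + 6)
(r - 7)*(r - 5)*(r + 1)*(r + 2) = r^4 - 9*r^3 + r^2 + 81*r + 70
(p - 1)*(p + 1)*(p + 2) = p^3 + 2*p^2 - p - 2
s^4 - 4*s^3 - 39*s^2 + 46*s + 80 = (s - 8)*(s - 2)*(s + 1)*(s + 5)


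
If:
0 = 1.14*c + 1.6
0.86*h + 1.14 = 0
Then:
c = -1.40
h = -1.33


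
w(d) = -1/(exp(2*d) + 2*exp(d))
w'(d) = -(-2*exp(2*d) - 2*exp(d))/(exp(2*d) + 2*exp(d))^2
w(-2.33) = -4.90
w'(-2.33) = 5.13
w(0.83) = -0.10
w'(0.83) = 0.16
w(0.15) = -0.27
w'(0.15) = 0.37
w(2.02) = -0.01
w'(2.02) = 0.02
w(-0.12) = -0.39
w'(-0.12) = 0.51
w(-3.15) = -11.42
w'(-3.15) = 11.66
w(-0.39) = -0.55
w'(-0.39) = 0.69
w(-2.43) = -5.44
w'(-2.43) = 5.67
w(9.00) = 0.00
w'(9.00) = 0.00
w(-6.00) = -201.46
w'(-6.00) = 201.71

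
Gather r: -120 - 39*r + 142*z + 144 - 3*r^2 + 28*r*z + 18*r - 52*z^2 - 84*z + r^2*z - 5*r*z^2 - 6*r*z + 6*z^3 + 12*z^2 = r^2*(z - 3) + r*(-5*z^2 + 22*z - 21) + 6*z^3 - 40*z^2 + 58*z + 24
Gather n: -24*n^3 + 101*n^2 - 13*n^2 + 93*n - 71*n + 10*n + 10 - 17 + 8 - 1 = -24*n^3 + 88*n^2 + 32*n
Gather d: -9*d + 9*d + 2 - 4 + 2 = 0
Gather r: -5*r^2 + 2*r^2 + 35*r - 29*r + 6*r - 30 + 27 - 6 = -3*r^2 + 12*r - 9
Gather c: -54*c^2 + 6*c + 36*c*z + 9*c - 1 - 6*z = -54*c^2 + c*(36*z + 15) - 6*z - 1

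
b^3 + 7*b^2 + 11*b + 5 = (b + 1)^2*(b + 5)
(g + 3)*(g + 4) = g^2 + 7*g + 12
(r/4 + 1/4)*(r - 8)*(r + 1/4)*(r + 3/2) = r^4/4 - 21*r^3/16 - 159*r^2/32 - 133*r/32 - 3/4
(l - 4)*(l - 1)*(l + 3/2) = l^3 - 7*l^2/2 - 7*l/2 + 6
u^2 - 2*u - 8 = (u - 4)*(u + 2)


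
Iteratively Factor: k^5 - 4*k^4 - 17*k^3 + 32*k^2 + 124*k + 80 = (k + 2)*(k^4 - 6*k^3 - 5*k^2 + 42*k + 40) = (k - 5)*(k + 2)*(k^3 - k^2 - 10*k - 8) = (k - 5)*(k + 2)^2*(k^2 - 3*k - 4) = (k - 5)*(k + 1)*(k + 2)^2*(k - 4)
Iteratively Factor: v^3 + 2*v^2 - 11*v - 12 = (v + 1)*(v^2 + v - 12) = (v + 1)*(v + 4)*(v - 3)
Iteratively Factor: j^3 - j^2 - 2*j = (j + 1)*(j^2 - 2*j) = j*(j + 1)*(j - 2)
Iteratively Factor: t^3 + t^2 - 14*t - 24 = (t + 3)*(t^2 - 2*t - 8) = (t + 2)*(t + 3)*(t - 4)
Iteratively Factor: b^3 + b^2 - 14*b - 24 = (b - 4)*(b^2 + 5*b + 6) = (b - 4)*(b + 3)*(b + 2)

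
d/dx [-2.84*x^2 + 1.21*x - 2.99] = 1.21 - 5.68*x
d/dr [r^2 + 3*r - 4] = 2*r + 3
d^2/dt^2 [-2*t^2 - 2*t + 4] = -4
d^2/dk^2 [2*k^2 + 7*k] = 4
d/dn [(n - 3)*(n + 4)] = 2*n + 1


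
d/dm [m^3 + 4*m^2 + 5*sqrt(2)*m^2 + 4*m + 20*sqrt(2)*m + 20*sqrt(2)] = 3*m^2 + 8*m + 10*sqrt(2)*m + 4 + 20*sqrt(2)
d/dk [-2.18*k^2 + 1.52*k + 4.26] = 1.52 - 4.36*k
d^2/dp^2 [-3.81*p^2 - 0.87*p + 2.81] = -7.62000000000000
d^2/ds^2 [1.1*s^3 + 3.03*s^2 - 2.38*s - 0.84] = 6.6*s + 6.06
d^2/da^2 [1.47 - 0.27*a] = 0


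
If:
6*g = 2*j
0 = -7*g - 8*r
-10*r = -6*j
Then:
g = 0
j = 0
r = 0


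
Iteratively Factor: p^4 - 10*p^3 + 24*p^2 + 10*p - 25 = (p - 5)*(p^3 - 5*p^2 - p + 5) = (p - 5)*(p - 1)*(p^2 - 4*p - 5) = (p - 5)*(p - 1)*(p + 1)*(p - 5)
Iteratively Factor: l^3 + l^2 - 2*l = (l)*(l^2 + l - 2) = l*(l + 2)*(l - 1)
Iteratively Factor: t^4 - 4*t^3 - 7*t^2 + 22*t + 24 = (t + 2)*(t^3 - 6*t^2 + 5*t + 12) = (t + 1)*(t + 2)*(t^2 - 7*t + 12) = (t - 4)*(t + 1)*(t + 2)*(t - 3)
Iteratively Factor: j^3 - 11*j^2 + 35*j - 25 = (j - 5)*(j^2 - 6*j + 5) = (j - 5)^2*(j - 1)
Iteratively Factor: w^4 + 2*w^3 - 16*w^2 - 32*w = (w - 4)*(w^3 + 6*w^2 + 8*w) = w*(w - 4)*(w^2 + 6*w + 8) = w*(w - 4)*(w + 2)*(w + 4)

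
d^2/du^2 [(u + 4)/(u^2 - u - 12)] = 2*(3*(-u - 1)*(-u^2 + u + 12) - (u + 4)*(2*u - 1)^2)/(-u^2 + u + 12)^3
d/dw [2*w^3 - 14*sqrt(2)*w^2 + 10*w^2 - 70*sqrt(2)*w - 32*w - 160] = 6*w^2 - 28*sqrt(2)*w + 20*w - 70*sqrt(2) - 32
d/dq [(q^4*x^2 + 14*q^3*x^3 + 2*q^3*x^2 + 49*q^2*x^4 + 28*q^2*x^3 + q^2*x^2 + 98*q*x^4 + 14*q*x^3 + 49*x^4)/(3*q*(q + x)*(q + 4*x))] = x^2*(q^6 + 10*q^5*x + 33*q^4*x^2 - 18*q^4*x - q^4 + 112*q^3*x^3 - 180*q^3*x^2 - 28*q^3*x + 196*q^2*x^4 - 378*q^2*x^3 - 213*q^2*x^2 - 490*q*x^3 - 196*x^4)/(3*q^2*(q^4 + 10*q^3*x + 33*q^2*x^2 + 40*q*x^3 + 16*x^4))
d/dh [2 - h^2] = -2*h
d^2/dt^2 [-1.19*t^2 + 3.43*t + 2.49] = -2.38000000000000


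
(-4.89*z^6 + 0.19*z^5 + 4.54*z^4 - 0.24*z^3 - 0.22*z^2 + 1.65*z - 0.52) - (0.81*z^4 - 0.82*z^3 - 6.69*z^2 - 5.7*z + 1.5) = -4.89*z^6 + 0.19*z^5 + 3.73*z^4 + 0.58*z^3 + 6.47*z^2 + 7.35*z - 2.02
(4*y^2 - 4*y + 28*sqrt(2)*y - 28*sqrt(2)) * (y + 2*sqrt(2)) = 4*y^3 - 4*y^2 + 36*sqrt(2)*y^2 - 36*sqrt(2)*y + 112*y - 112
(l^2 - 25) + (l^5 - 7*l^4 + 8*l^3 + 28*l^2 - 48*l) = l^5 - 7*l^4 + 8*l^3 + 29*l^2 - 48*l - 25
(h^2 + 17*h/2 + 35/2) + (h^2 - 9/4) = 2*h^2 + 17*h/2 + 61/4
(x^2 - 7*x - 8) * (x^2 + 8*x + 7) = x^4 + x^3 - 57*x^2 - 113*x - 56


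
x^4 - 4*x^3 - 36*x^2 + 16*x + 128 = (x - 8)*(x - 2)*(x + 2)*(x + 4)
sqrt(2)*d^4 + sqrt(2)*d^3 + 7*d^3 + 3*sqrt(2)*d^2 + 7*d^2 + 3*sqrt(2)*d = d*(d + 1)*(d + 3*sqrt(2))*(sqrt(2)*d + 1)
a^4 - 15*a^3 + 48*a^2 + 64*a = a*(a - 8)^2*(a + 1)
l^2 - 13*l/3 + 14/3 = (l - 7/3)*(l - 2)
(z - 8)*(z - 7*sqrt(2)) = z^2 - 7*sqrt(2)*z - 8*z + 56*sqrt(2)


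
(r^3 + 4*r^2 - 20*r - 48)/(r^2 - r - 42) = (r^2 - 2*r - 8)/(r - 7)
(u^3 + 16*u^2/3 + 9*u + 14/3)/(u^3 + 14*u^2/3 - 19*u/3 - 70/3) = (3*u^2 + 10*u + 7)/(3*u^2 + 8*u - 35)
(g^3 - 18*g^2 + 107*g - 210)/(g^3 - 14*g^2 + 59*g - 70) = (g - 6)/(g - 2)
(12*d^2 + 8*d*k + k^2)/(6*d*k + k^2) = (2*d + k)/k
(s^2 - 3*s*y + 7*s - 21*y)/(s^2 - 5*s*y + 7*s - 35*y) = (-s + 3*y)/(-s + 5*y)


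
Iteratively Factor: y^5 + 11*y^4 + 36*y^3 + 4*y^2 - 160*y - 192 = (y + 2)*(y^4 + 9*y^3 + 18*y^2 - 32*y - 96) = (y - 2)*(y + 2)*(y^3 + 11*y^2 + 40*y + 48) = (y - 2)*(y + 2)*(y + 4)*(y^2 + 7*y + 12) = (y - 2)*(y + 2)*(y + 3)*(y + 4)*(y + 4)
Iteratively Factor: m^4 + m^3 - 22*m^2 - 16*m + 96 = (m - 4)*(m^3 + 5*m^2 - 2*m - 24) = (m - 4)*(m - 2)*(m^2 + 7*m + 12) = (m - 4)*(m - 2)*(m + 4)*(m + 3)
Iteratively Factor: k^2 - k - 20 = (k + 4)*(k - 5)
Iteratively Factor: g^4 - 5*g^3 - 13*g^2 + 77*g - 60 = (g - 3)*(g^3 - 2*g^2 - 19*g + 20) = (g - 3)*(g + 4)*(g^2 - 6*g + 5) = (g - 5)*(g - 3)*(g + 4)*(g - 1)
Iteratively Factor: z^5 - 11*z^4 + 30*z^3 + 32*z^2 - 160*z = (z - 4)*(z^4 - 7*z^3 + 2*z^2 + 40*z) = (z - 4)^2*(z^3 - 3*z^2 - 10*z) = z*(z - 4)^2*(z^2 - 3*z - 10) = z*(z - 4)^2*(z + 2)*(z - 5)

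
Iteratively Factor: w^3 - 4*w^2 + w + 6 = (w - 3)*(w^2 - w - 2) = (w - 3)*(w - 2)*(w + 1)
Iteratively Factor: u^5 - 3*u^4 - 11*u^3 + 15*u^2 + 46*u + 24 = (u + 1)*(u^4 - 4*u^3 - 7*u^2 + 22*u + 24) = (u + 1)*(u + 2)*(u^3 - 6*u^2 + 5*u + 12) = (u - 3)*(u + 1)*(u + 2)*(u^2 - 3*u - 4) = (u - 4)*(u - 3)*(u + 1)*(u + 2)*(u + 1)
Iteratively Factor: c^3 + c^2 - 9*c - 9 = (c - 3)*(c^2 + 4*c + 3) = (c - 3)*(c + 3)*(c + 1)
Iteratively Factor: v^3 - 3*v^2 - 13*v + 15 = (v + 3)*(v^2 - 6*v + 5) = (v - 1)*(v + 3)*(v - 5)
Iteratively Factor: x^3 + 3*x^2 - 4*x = (x)*(x^2 + 3*x - 4) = x*(x + 4)*(x - 1)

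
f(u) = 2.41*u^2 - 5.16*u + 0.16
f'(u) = 4.82*u - 5.16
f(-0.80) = 5.83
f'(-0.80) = -9.02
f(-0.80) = 5.83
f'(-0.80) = -9.02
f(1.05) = -2.60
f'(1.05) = -0.10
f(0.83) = -2.46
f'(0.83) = -1.16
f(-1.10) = 8.75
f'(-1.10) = -10.46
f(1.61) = -1.90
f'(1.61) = 2.60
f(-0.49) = 3.27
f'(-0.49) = -7.52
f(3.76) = 14.83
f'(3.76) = 12.96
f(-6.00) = 117.88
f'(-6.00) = -34.08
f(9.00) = 148.93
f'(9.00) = 38.22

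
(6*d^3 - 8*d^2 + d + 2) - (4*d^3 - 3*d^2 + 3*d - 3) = 2*d^3 - 5*d^2 - 2*d + 5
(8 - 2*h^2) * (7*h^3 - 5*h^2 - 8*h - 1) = -14*h^5 + 10*h^4 + 72*h^3 - 38*h^2 - 64*h - 8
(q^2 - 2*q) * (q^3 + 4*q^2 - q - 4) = q^5 + 2*q^4 - 9*q^3 - 2*q^2 + 8*q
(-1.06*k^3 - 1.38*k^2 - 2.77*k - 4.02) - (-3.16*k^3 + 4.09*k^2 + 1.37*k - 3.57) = 2.1*k^3 - 5.47*k^2 - 4.14*k - 0.45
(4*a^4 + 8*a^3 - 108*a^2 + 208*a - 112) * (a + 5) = 4*a^5 + 28*a^4 - 68*a^3 - 332*a^2 + 928*a - 560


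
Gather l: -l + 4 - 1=3 - l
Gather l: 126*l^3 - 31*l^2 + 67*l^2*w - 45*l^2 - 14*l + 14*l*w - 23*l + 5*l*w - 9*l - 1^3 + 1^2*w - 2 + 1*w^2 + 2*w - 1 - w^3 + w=126*l^3 + l^2*(67*w - 76) + l*(19*w - 46) - w^3 + w^2 + 4*w - 4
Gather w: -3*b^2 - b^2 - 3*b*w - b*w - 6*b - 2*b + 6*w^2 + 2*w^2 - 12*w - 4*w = -4*b^2 - 8*b + 8*w^2 + w*(-4*b - 16)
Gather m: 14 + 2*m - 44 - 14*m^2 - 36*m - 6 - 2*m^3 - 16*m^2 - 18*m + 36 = -2*m^3 - 30*m^2 - 52*m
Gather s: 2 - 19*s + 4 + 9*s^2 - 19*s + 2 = 9*s^2 - 38*s + 8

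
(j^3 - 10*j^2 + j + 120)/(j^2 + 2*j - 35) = (j^2 - 5*j - 24)/(j + 7)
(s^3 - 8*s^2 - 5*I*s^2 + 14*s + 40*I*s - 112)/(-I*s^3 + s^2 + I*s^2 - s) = (I*s^3 + s^2*(5 - 8*I) + 2*s*(-20 + 7*I) - 112*I)/(s*(s^2 + s*(-1 + I) - I))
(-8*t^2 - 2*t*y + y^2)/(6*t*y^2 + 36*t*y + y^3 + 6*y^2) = (-8*t^2 - 2*t*y + y^2)/(y*(6*t*y + 36*t + y^2 + 6*y))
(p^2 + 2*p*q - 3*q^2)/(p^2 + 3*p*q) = (p - q)/p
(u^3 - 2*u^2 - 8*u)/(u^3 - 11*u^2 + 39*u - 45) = u*(u^2 - 2*u - 8)/(u^3 - 11*u^2 + 39*u - 45)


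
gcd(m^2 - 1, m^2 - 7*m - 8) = m + 1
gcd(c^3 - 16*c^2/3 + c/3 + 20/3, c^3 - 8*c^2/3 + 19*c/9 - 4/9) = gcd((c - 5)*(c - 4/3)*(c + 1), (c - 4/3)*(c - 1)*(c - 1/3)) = c - 4/3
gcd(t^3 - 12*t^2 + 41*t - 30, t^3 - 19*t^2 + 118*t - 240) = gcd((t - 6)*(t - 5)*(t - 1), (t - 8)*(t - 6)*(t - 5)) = t^2 - 11*t + 30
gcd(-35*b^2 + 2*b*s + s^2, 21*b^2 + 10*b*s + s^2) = 7*b + s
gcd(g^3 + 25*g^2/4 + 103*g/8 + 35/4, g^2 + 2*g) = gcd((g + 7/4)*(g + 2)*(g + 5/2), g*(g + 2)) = g + 2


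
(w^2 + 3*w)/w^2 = (w + 3)/w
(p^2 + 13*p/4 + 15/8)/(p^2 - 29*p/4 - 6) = (p + 5/2)/(p - 8)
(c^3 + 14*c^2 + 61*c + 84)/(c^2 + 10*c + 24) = (c^2 + 10*c + 21)/(c + 6)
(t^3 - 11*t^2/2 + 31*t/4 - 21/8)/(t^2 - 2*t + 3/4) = t - 7/2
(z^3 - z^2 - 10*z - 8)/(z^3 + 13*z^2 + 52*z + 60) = (z^2 - 3*z - 4)/(z^2 + 11*z + 30)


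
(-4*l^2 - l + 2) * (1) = -4*l^2 - l + 2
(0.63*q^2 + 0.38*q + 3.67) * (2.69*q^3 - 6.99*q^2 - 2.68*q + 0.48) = 1.6947*q^5 - 3.3815*q^4 + 5.5277*q^3 - 26.3693*q^2 - 9.6532*q + 1.7616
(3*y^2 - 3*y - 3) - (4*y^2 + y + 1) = -y^2 - 4*y - 4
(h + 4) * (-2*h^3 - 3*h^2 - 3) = -2*h^4 - 11*h^3 - 12*h^2 - 3*h - 12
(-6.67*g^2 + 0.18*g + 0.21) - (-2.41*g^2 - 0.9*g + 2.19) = -4.26*g^2 + 1.08*g - 1.98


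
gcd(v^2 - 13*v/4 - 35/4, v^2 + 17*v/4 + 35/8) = v + 7/4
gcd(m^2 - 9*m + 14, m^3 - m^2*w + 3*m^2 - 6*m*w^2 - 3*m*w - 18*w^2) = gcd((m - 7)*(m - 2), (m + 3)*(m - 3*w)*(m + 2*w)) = 1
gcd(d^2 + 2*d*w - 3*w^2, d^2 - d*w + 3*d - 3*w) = -d + w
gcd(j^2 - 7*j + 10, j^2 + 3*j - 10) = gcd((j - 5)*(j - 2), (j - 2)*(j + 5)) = j - 2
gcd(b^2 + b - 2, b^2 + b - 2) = b^2 + b - 2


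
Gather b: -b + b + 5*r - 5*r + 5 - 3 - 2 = 0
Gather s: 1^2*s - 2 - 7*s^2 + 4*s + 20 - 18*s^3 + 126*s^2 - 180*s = -18*s^3 + 119*s^2 - 175*s + 18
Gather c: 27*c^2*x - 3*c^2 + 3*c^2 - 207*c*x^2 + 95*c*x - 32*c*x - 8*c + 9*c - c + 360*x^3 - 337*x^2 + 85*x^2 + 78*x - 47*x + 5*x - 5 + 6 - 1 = 27*c^2*x + c*(-207*x^2 + 63*x) + 360*x^3 - 252*x^2 + 36*x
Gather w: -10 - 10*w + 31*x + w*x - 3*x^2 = w*(x - 10) - 3*x^2 + 31*x - 10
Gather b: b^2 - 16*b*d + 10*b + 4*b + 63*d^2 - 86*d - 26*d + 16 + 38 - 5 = b^2 + b*(14 - 16*d) + 63*d^2 - 112*d + 49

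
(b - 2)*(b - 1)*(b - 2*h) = b^3 - 2*b^2*h - 3*b^2 + 6*b*h + 2*b - 4*h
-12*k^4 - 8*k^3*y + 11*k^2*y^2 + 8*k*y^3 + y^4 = (-k + y)*(k + y)*(2*k + y)*(6*k + y)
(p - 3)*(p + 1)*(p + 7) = p^3 + 5*p^2 - 17*p - 21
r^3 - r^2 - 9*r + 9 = (r - 3)*(r - 1)*(r + 3)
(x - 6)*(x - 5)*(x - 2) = x^3 - 13*x^2 + 52*x - 60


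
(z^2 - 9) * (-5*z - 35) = -5*z^3 - 35*z^2 + 45*z + 315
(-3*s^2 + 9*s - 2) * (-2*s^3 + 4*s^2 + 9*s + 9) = 6*s^5 - 30*s^4 + 13*s^3 + 46*s^2 + 63*s - 18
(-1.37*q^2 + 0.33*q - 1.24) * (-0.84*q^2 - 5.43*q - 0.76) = 1.1508*q^4 + 7.1619*q^3 + 0.2909*q^2 + 6.4824*q + 0.9424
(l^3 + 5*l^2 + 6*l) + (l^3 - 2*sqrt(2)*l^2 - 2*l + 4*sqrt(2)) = 2*l^3 - 2*sqrt(2)*l^2 + 5*l^2 + 4*l + 4*sqrt(2)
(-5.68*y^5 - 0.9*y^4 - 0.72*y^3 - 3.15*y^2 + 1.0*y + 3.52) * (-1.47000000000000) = 8.3496*y^5 + 1.323*y^4 + 1.0584*y^3 + 4.6305*y^2 - 1.47*y - 5.1744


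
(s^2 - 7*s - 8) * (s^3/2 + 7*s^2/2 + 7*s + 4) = s^5/2 - 43*s^3/2 - 73*s^2 - 84*s - 32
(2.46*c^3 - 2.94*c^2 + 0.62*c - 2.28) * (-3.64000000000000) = -8.9544*c^3 + 10.7016*c^2 - 2.2568*c + 8.2992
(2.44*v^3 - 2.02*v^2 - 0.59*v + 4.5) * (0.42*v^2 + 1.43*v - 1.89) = 1.0248*v^5 + 2.6408*v^4 - 7.748*v^3 + 4.8641*v^2 + 7.5501*v - 8.505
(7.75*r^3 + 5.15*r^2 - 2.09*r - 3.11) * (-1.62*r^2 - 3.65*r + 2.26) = -12.555*r^5 - 36.6305*r^4 + 2.1033*r^3 + 24.3057*r^2 + 6.6281*r - 7.0286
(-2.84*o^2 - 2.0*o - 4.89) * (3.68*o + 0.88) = -10.4512*o^3 - 9.8592*o^2 - 19.7552*o - 4.3032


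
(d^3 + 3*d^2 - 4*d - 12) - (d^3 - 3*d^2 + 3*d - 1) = 6*d^2 - 7*d - 11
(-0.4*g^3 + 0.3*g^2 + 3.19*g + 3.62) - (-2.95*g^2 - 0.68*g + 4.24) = -0.4*g^3 + 3.25*g^2 + 3.87*g - 0.62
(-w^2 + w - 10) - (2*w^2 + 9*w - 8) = -3*w^2 - 8*w - 2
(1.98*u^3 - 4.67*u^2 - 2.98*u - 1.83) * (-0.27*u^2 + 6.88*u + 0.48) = -0.5346*u^5 + 14.8833*u^4 - 30.3746*u^3 - 22.2499*u^2 - 14.0208*u - 0.8784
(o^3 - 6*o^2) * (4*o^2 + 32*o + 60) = 4*o^5 + 8*o^4 - 132*o^3 - 360*o^2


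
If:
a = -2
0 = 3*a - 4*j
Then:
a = -2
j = -3/2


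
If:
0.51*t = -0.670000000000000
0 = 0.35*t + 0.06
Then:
No Solution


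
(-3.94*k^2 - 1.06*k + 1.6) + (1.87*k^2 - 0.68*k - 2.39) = -2.07*k^2 - 1.74*k - 0.79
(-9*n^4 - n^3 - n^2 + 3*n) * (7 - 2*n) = 18*n^5 - 61*n^4 - 5*n^3 - 13*n^2 + 21*n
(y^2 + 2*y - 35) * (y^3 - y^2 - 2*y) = y^5 + y^4 - 39*y^3 + 31*y^2 + 70*y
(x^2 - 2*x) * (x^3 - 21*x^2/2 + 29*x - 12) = x^5 - 25*x^4/2 + 50*x^3 - 70*x^2 + 24*x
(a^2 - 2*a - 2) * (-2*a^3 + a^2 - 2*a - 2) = -2*a^5 + 5*a^4 + 8*a + 4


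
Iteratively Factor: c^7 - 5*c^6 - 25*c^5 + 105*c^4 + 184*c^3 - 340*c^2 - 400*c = (c - 2)*(c^6 - 3*c^5 - 31*c^4 + 43*c^3 + 270*c^2 + 200*c) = (c - 2)*(c + 1)*(c^5 - 4*c^4 - 27*c^3 + 70*c^2 + 200*c) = (c - 2)*(c + 1)*(c + 4)*(c^4 - 8*c^3 + 5*c^2 + 50*c) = (c - 2)*(c + 1)*(c + 2)*(c + 4)*(c^3 - 10*c^2 + 25*c) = (c - 5)*(c - 2)*(c + 1)*(c + 2)*(c + 4)*(c^2 - 5*c) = c*(c - 5)*(c - 2)*(c + 1)*(c + 2)*(c + 4)*(c - 5)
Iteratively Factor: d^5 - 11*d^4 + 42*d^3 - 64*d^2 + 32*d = (d - 1)*(d^4 - 10*d^3 + 32*d^2 - 32*d) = d*(d - 1)*(d^3 - 10*d^2 + 32*d - 32) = d*(d - 4)*(d - 1)*(d^2 - 6*d + 8) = d*(d - 4)^2*(d - 1)*(d - 2)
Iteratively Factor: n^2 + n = (n)*(n + 1)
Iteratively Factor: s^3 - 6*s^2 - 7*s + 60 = (s - 4)*(s^2 - 2*s - 15) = (s - 4)*(s + 3)*(s - 5)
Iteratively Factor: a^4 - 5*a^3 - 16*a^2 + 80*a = (a + 4)*(a^3 - 9*a^2 + 20*a) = (a - 4)*(a + 4)*(a^2 - 5*a) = (a - 5)*(a - 4)*(a + 4)*(a)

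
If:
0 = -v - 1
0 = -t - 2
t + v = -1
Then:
No Solution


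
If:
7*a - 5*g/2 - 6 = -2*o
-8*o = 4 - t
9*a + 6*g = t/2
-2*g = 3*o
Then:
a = 358/571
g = -240/571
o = 160/571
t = 3564/571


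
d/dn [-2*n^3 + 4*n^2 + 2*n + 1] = -6*n^2 + 8*n + 2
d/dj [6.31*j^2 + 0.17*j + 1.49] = 12.62*j + 0.17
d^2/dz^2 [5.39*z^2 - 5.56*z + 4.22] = 10.7800000000000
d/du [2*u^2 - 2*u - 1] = 4*u - 2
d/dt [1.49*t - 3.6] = 1.49000000000000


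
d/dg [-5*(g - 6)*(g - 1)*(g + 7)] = 215 - 15*g^2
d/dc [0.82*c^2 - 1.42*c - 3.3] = 1.64*c - 1.42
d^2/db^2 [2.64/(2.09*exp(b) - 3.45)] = (11.531784*exp(b) + 19.03572)*exp(b)/(2.09*exp(b) - 3.45)^3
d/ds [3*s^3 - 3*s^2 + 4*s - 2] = 9*s^2 - 6*s + 4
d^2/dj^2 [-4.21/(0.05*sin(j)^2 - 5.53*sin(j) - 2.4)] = (-0.0421*sin(j)^4 + 3.492195*sin(j)^3 - 130.703239*sin(j)^2 + 48.89073*sin(j) + 258.501578)/(-0.05*sin(j)^2 + 5.53*sin(j) + 2.4)^3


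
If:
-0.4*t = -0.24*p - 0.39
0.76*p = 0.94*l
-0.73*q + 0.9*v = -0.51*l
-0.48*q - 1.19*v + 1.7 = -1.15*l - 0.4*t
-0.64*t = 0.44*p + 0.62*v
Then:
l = -0.96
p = -1.19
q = 0.04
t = 0.26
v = 0.57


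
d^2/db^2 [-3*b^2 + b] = -6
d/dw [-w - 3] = -1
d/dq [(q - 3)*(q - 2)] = 2*q - 5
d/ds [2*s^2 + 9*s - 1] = 4*s + 9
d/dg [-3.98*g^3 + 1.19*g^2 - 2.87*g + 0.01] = -11.94*g^2 + 2.38*g - 2.87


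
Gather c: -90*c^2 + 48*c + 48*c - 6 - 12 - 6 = -90*c^2 + 96*c - 24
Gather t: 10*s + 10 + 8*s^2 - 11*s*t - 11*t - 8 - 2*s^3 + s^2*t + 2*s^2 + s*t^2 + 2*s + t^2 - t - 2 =-2*s^3 + 10*s^2 + 12*s + t^2*(s + 1) + t*(s^2 - 11*s - 12)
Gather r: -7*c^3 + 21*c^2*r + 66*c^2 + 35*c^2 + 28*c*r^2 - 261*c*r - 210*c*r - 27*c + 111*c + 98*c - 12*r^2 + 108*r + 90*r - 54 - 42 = -7*c^3 + 101*c^2 + 182*c + r^2*(28*c - 12) + r*(21*c^2 - 471*c + 198) - 96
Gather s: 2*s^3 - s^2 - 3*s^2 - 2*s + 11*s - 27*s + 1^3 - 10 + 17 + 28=2*s^3 - 4*s^2 - 18*s + 36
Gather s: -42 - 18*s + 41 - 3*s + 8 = 7 - 21*s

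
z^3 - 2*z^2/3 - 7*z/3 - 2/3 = (z - 2)*(z + 1/3)*(z + 1)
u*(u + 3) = u^2 + 3*u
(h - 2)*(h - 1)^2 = h^3 - 4*h^2 + 5*h - 2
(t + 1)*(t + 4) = t^2 + 5*t + 4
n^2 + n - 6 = (n - 2)*(n + 3)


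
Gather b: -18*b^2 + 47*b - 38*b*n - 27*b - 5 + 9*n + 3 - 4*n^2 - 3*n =-18*b^2 + b*(20 - 38*n) - 4*n^2 + 6*n - 2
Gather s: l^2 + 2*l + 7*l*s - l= l^2 + 7*l*s + l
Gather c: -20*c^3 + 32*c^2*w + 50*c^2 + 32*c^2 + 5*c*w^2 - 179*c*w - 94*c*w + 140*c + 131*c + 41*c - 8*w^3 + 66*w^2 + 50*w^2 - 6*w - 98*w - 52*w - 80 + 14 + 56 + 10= -20*c^3 + c^2*(32*w + 82) + c*(5*w^2 - 273*w + 312) - 8*w^3 + 116*w^2 - 156*w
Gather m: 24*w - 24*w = 0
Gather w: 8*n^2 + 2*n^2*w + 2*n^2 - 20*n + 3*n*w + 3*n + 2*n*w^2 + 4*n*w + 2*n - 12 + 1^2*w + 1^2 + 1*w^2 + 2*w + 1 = 10*n^2 - 15*n + w^2*(2*n + 1) + w*(2*n^2 + 7*n + 3) - 10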